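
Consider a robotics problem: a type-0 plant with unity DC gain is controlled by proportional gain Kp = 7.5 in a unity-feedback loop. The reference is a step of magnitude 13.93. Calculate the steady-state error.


e_ss = R/(1 + Kp) = 13.93/(1 + 7.5) = 13.93/8.5000 = 1.6388

1.6388


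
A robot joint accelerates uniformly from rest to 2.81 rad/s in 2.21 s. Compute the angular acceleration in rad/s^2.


alpha = delta_omega / t = 2.81 / 2.21 = 1.2715

1.2715 rad/s^2


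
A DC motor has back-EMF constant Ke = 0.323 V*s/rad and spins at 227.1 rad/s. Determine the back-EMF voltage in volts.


V_emf = Ke * omega = 0.323*227.1 = 73.3533

73.3533 V


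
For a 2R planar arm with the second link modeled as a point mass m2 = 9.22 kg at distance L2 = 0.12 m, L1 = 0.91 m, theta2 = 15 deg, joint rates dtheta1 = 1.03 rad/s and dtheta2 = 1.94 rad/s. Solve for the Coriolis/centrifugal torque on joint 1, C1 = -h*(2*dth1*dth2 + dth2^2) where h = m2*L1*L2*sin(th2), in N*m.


h = m2*L1*L2*sin(th2) = 9.22*0.91*0.12*sin(15 deg) = 0.260585
C1 = -h*(2*1.03*1.94 + 1.94^2) = -0.260585*7.7600 = -2.0221

-2.0221 N*m


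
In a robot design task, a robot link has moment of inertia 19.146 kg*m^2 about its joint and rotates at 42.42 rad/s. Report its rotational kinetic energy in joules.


KE = (1/2)*I*omega^2 = 0.5*19.146*42.42^2 = 17226.1961

17226.1961 J


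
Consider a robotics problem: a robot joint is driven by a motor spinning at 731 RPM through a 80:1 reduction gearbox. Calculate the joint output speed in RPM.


omega_joint = omega_motor / N = 731 / 80 = 9.1375

9.1375 RPM


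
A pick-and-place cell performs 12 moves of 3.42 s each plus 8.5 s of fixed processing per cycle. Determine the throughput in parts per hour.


T_cycle = 12*3.42 + 8.5 = 49.5400 s
rate = 3600/T = 72.6686

72.6686 parts/hour


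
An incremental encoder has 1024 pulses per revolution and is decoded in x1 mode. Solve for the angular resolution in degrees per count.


resolution = 360 / (PPR * 1) = 360 / 1024 = 0.3516

0.3516 degrees


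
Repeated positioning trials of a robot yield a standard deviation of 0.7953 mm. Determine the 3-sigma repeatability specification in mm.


repeatability = 3*sigma = 3*0.7953 = 2.3859

2.3859 mm


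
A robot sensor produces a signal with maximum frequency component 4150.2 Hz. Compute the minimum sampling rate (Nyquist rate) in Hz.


f_s,min = 2*f_max = 2*4150.2 = 8300.4000

8300.4000 Hz


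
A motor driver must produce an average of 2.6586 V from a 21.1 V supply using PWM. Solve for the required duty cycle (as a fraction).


D = V_avg/V_supply = 2.6586/21.1 = 0.1260

0.1260


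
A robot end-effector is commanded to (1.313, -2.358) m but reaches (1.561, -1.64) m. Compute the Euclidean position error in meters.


dx = 1.561 - (1.313) = 0.2480, dy = -1.64 - (-2.358) = 0.7180
err = sqrt(0.061504 + 0.515524) = 0.7596

0.7596 m


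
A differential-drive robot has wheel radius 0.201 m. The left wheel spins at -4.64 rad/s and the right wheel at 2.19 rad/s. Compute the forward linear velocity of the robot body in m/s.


v = r*(wR + wL)/2 = 0.201*(2.19 + -4.64)/2 = -0.2462

-0.2462 m/s


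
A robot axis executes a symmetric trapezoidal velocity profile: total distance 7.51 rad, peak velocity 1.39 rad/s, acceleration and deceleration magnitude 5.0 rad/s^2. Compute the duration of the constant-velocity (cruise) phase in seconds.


t_acc = v/a = 0.278000 s, d_acc = v^2/(2a) = 0.193210 rad each
d_cruise = 7.51 - 2*0.193210 = 7.123580 rad
t_cruise = d_cruise/v = 7.123580/1.39 = 5.1249

5.1249 s


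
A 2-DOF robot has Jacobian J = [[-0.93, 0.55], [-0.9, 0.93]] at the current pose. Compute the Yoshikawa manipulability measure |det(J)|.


det(J) = -0.93*0.93 - (0.55)*(-0.9) = -0.3699
|det(J)| = 0.3699

0.3699


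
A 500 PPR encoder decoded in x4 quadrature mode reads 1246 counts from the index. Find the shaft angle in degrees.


angle = counts * 360 / (PPR*4) = 1246 * 360 / 2000 = 224.2800

224.2800 degrees


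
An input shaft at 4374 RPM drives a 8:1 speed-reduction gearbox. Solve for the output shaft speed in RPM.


omega_out = omega_in / N = 4374 / 8 = 546.7500

546.7500 RPM


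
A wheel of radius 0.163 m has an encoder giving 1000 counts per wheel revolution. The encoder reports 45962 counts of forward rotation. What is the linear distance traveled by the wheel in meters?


revs = 45962/1000 = 45.962000
d = revs * 2*pi*r = 45.962000 * 2*pi*0.163 = 47.0724

47.0724 m


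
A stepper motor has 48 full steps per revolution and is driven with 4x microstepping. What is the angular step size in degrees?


step = 360/(48*4) = 360/192 = 1.8750

1.8750 degrees


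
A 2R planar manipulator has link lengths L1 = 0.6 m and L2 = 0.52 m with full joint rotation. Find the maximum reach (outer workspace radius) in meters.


r_max = L1 + L2 = 0.6 + 0.52 = 1.1200

1.1200 m


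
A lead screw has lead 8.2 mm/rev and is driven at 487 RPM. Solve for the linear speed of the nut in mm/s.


v = lead * (RPM/60) = 8.2*487/60 = 66.5567

66.5567 mm/s


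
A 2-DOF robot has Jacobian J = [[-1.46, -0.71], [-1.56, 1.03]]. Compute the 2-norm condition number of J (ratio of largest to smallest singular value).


JJ^T eigenvalues: trace(JJ^T) = 6.1302, det(JJ^T) = det(J)^2 = 6.81940996
s_max^2 = (6.1302 + sqrt(10.30171220))/2 = 4.66991402
s_min^2 = (6.1302 - sqrt(10.30171220))/2 = 1.46028598
kappa = s_max/s_min = sqrt(4.66991402/1.46028598) = 1.7883

1.7883


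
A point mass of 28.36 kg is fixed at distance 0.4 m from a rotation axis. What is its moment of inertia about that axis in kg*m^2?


I = m*r^2 = 28.36*0.4^2 = 4.5376

4.5376 kg*m^2


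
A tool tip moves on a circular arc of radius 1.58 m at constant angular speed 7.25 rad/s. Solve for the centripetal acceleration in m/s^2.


a_c = omega^2 * r = 7.25^2 * 1.58 = 83.0487

83.0487 m/s^2


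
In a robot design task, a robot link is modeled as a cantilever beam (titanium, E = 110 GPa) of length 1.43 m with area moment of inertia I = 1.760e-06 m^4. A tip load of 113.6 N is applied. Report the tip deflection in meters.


delta = F*L^3/(3*E*I) = 113.6*1.43^3/(3*1.100e+11*1.760e-06)
      = 332.1899152/580800 = 5.7195e-04

5.7195e-04 m


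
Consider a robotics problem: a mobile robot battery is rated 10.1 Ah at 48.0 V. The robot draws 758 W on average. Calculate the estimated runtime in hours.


E = 10.1*48.0 = 484.8000 Wh
t = E/P = 484.8000/758 = 0.6396

0.6396 hours


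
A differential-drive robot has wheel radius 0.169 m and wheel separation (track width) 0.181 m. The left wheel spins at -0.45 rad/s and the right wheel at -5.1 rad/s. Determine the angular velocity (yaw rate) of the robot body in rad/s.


omega = r*(wR - wL)/L = 0.169*(-5.1 - (-0.45))/0.181 = -4.3417

-4.3417 rad/s


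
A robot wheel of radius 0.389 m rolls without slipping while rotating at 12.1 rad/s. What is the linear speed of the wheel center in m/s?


v = omega * r = 12.1 * 0.389 = 4.7069

4.7069 m/s


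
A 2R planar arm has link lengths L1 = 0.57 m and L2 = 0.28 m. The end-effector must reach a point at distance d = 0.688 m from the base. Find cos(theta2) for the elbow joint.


cos(th2) = (d^2 - L1^2 - L2^2)/(2*L1*L2) = (0.688^2 - 0.57^2 - 0.28^2)/(2*0.57*0.28) = 0.2194

0.2194


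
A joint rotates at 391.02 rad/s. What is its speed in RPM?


RPM = 391.02 * 60/(2*pi) = 3733.9660

3733.9660 RPM


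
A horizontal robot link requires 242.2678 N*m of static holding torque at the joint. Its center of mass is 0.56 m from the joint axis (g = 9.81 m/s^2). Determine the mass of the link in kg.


m = tau / (g*L) = 242.2678 / (9.81 * 0.56) = 44.1000

44.1000 kg


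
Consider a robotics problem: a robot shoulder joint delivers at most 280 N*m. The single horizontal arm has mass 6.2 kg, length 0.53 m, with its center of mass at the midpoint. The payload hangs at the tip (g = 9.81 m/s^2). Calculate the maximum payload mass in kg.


tau_arm = m_arm*g*(L/2) = 6.2*9.81*0.53/2 = 16.1178 N*m
tau_payload = tau_max - tau_arm = 280 - 16.1178 = 263.8822
m_payload = tau_payload / (g*L) = 263.8822 / (9.81*0.53) = 50.7534

50.7534 kg


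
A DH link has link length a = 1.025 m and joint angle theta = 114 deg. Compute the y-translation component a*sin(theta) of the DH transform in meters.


a*sin(theta) = 1.025*sin(114 deg) = 0.9364

0.9364 m


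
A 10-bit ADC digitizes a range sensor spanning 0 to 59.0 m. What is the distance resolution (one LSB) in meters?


res = range / 2^n = 59.0/2^10 = 59.0/1024 = 0.0576

0.0576 m


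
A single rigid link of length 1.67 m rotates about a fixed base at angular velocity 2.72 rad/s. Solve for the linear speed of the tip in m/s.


v = L*omega = 1.67 * 2.72 = 4.5424

4.5424 m/s


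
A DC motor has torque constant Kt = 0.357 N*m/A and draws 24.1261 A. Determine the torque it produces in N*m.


tau = Kt * I = 0.357*24.1261 = 8.6130

8.6130 N*m


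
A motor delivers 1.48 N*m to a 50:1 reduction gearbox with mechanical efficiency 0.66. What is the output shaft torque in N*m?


tau_out = tau_in * N * eta = 1.48 * 50 * 0.66 = 48.8400

48.8400 N*m


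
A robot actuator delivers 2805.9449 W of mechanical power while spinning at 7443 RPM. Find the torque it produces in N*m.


omega = 7443 * 2*pi/60 = 779.429137 rad/s
tau = P / omega = 2805.9449 / 779.429137 = 3.6000

3.6000 N*m


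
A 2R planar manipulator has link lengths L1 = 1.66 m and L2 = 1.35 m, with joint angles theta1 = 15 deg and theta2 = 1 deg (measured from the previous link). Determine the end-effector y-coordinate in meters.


y = L1*sin(th1) + L2*sin(th1+th2) = 1.66*sin(15 deg) + 1.35*sin(16 deg) = 0.8018

0.8018 m


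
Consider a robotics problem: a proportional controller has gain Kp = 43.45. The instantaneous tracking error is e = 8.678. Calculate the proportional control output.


u_P = Kp * e = 43.45 * 8.678 = 377.0591

377.0591


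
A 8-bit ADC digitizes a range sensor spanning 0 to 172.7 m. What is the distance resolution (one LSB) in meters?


res = range / 2^n = 172.7/2^8 = 172.7/256 = 0.6746

0.6746 m


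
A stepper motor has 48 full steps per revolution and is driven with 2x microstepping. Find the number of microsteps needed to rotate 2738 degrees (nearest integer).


step_size = 360/(48*2) = 360/96 = 3.750000 deg
n = 2738/(360/96) = 2738*96/360 = 730.1333 -> 730

730 steps


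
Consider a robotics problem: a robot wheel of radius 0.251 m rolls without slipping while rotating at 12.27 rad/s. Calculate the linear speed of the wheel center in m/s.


v = omega * r = 12.27 * 0.251 = 3.0798

3.0798 m/s


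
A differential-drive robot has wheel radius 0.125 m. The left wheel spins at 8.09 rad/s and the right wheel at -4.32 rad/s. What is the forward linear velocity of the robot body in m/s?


v = r*(wR + wL)/2 = 0.125*(-4.32 + 8.09)/2 = 0.2356

0.2356 m/s


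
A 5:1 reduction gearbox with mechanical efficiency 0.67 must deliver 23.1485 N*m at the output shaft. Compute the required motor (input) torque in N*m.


tau_in = tau_out / (N * eta) = 23.1485 / (5 * 0.67) = 6.9100

6.9100 N*m


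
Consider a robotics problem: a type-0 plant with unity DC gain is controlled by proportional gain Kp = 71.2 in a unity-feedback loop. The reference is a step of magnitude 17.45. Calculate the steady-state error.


e_ss = R/(1 + Kp) = 17.45/(1 + 71.2) = 17.45/72.2000 = 0.2417

0.2417


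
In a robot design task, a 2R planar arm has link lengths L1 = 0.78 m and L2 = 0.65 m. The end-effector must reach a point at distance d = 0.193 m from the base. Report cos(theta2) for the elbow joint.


cos(th2) = (d^2 - L1^2 - L2^2)/(2*L1*L2) = (0.193^2 - 0.78^2 - 0.65^2)/(2*0.78*0.65) = -0.9799

-0.9799


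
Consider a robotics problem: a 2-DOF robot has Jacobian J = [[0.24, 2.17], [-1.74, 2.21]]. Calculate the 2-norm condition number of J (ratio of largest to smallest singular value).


JJ^T eigenvalues: trace(JJ^T) = 12.6782, det(JJ^T) = det(J)^2 = 18.54335844
s_max^2 = (12.6782 + sqrt(86.56332148))/2 = 10.99107059
s_min^2 = (12.6782 - sqrt(86.56332148))/2 = 1.68712941
kappa = s_max/s_min = sqrt(10.99107059/1.68712941) = 2.5524

2.5524


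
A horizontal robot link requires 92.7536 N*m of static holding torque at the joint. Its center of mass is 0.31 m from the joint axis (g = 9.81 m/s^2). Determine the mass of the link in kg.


m = tau / (g*L) = 92.7536 / (9.81 * 0.31) = 30.5000

30.5000 kg


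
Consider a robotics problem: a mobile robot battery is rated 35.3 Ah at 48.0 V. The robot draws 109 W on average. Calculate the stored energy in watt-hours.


E = capacity * V = 35.3*48.0 = 1694.4000

1694.4000 Wh


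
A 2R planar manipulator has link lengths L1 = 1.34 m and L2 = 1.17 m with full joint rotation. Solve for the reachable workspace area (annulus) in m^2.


r_max = L1 + L2 = 2.5100, r_min = |L1 - L2| = 0.1700
A = pi*(r_max^2 - r_min^2) = pi*(6.3001 - 0.0289) = 19.7016

19.7016 m^2


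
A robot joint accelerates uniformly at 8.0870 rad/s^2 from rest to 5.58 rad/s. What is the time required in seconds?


t = delta_omega / alpha = 5.58 / 8.0870 = 0.6900

0.6900 s


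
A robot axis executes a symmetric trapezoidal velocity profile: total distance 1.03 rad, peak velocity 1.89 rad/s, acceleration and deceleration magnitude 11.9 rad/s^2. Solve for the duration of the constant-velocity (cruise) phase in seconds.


t_acc = v/a = 0.158824 s, d_acc = v^2/(2a) = 0.150088 rad each
d_cruise = 1.03 - 2*0.150088 = 0.729824 rad
t_cruise = d_cruise/v = 0.729824/1.89 = 0.3862

0.3862 s


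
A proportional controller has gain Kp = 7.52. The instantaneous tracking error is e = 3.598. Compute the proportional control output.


u_P = Kp * e = 7.52 * 3.598 = 27.0570

27.0570


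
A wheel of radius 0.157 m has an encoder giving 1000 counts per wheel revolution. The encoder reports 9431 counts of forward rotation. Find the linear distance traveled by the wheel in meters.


revs = 9431/1000 = 9.431000
d = revs * 2*pi*r = 9.431000 * 2*pi*0.157 = 9.3033

9.3033 m


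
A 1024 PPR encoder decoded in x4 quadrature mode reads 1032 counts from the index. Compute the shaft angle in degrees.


angle = counts * 360 / (PPR*4) = 1032 * 360 / 4096 = 90.7031

90.7031 degrees


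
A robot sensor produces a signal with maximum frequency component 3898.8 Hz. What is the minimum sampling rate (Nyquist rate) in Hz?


f_s,min = 2*f_max = 2*3898.8 = 7797.6000

7797.6000 Hz


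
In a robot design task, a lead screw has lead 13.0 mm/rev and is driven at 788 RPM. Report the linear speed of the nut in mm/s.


v = lead * (RPM/60) = 13.0*788/60 = 170.7333

170.7333 mm/s


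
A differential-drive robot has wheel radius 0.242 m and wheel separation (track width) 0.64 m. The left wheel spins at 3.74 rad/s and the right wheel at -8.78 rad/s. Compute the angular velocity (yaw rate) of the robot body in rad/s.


omega = r*(wR - wL)/L = 0.242*(-8.78 - (3.74))/0.64 = -4.7341

-4.7341 rad/s


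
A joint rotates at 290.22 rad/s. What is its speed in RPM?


RPM = 290.22 * 60/(2*pi) = 2771.3969

2771.3969 RPM


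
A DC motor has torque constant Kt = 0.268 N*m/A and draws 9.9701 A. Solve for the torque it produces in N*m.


tau = Kt * I = 0.268*9.9701 = 2.6720

2.6720 N*m


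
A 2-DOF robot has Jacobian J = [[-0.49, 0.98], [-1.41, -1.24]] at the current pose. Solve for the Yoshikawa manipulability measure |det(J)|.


det(J) = -0.49*-1.24 - (0.98)*(-1.41) = 1.9894
|det(J)| = 1.9894

1.9894


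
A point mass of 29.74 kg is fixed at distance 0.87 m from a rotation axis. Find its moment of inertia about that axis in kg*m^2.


I = m*r^2 = 29.74*0.87^2 = 22.5102

22.5102 kg*m^2


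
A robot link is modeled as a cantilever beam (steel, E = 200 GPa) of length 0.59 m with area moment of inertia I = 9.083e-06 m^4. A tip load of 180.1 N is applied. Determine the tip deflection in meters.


delta = F*L^3/(3*E*I) = 180.1*0.59^3/(3*2.000e+11*9.083e-06)
      = 36.9887579/5449800 = 6.7872e-06

6.7872e-06 m


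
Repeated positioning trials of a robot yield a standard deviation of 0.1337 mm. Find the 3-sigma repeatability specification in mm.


repeatability = 3*sigma = 3*0.1337 = 0.4011

0.4011 mm


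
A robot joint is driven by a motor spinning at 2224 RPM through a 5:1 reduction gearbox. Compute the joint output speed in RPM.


omega_joint = omega_motor / N = 2224 / 5 = 444.8000

444.8000 RPM


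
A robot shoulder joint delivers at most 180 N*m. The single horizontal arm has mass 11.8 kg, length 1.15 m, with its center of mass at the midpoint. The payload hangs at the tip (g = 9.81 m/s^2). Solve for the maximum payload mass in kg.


tau_arm = m_arm*g*(L/2) = 11.8*9.81*1.15/2 = 66.5609 N*m
tau_payload = tau_max - tau_arm = 180 - 66.5609 = 113.4391
m_payload = tau_payload / (g*L) = 113.4391 / (9.81*1.15) = 10.0553

10.0553 kg


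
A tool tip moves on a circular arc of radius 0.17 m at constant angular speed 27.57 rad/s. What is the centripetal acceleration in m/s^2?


a_c = omega^2 * r = 27.57^2 * 0.17 = 129.2178

129.2178 m/s^2


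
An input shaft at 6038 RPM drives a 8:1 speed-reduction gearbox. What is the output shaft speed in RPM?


omega_out = omega_in / N = 6038 / 8 = 754.7500

754.7500 RPM


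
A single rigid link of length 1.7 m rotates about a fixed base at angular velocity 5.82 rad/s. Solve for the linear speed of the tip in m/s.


v = L*omega = 1.7 * 5.82 = 9.8940

9.8940 m/s


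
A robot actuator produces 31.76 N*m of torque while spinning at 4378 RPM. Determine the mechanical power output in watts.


omega = 4378 * 2*pi/60 = 458.463088 rad/s
P = tau * omega = 31.76 * 458.463088 = 14560.7877

14560.7877 W


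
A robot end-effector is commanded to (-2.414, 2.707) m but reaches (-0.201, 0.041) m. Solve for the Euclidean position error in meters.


dx = -0.201 - (-2.414) = 2.2130, dy = 0.041 - (2.707) = -2.6660
err = sqrt(4.897369 + 7.107556) = 3.4648

3.4648 m


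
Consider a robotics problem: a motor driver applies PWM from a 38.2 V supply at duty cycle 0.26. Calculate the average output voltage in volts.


V_avg = V_supply * D = 38.2*0.26 = 9.9320

9.9320 V


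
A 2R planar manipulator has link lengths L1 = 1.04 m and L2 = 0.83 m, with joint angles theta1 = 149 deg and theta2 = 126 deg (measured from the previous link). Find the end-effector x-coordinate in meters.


x = L1*cos(th1) + L2*cos(th1+th2) = 1.04*cos(149 deg) + 0.83*cos(275 deg) = -0.8191

-0.8191 m


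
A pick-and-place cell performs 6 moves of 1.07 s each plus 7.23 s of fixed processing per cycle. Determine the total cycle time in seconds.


T = 6*1.07 + 7.23 = 13.6500

13.6500 s


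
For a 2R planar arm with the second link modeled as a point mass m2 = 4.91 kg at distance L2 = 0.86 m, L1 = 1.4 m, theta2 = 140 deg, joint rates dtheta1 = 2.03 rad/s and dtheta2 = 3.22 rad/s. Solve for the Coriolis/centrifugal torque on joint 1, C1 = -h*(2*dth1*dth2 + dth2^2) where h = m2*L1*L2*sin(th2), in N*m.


h = m2*L1*L2*sin(th2) = 4.91*1.4*0.86*sin(140 deg) = 3.799929
C1 = -h*(2*2.03*3.22 + 3.22^2) = -3.799929*23.4416 = -89.0764

-89.0764 N*m


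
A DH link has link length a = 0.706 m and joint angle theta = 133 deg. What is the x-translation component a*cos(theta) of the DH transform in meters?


a*cos(theta) = 0.706*cos(133 deg) = -0.4815

-0.4815 m


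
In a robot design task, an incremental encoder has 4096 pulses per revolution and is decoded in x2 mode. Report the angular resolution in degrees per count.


resolution = 360 / (PPR * 2) = 360 / 8192 = 0.0439

0.0439 degrees


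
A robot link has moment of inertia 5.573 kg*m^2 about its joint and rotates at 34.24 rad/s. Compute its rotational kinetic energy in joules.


KE = (1/2)*I*omega^2 = 0.5*5.573*34.24^2 = 3266.8302

3266.8302 J


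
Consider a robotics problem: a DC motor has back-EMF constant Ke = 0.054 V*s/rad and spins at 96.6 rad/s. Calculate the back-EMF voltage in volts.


V_emf = Ke * omega = 0.054*96.6 = 5.2164

5.2164 V


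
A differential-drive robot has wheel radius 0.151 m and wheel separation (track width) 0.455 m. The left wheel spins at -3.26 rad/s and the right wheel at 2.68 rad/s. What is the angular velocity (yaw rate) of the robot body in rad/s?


omega = r*(wR - wL)/L = 0.151*(2.68 - (-3.26))/0.455 = 1.9713

1.9713 rad/s


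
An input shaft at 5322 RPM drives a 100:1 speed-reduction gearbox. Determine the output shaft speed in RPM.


omega_out = omega_in / N = 5322 / 100 = 53.2200

53.2200 RPM


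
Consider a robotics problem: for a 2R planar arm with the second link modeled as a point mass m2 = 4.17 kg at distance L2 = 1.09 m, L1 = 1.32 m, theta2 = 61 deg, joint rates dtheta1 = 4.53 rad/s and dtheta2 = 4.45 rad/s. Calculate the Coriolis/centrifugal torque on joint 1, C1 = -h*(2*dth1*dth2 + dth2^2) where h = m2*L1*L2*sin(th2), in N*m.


h = m2*L1*L2*sin(th2) = 4.17*1.32*1.09*sin(61 deg) = 5.247540
C1 = -h*(2*4.53*4.45 + 4.45^2) = -5.247540*60.1195 = -315.4795

-315.4795 N*m


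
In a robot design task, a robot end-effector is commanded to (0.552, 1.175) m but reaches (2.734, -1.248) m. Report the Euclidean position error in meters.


dx = 2.734 - (0.552) = 2.1820, dy = -1.248 - (1.175) = -2.4230
err = sqrt(4.761124 + 5.870929) = 3.2607

3.2607 m


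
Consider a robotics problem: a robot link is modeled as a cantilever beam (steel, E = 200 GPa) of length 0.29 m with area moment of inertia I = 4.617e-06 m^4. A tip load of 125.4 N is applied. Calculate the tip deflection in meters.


delta = F*L^3/(3*E*I) = 125.4*0.29^3/(3*2.000e+11*4.617e-06)
      = 3.0583806/2770200 = 1.1040e-06

1.1040e-06 m


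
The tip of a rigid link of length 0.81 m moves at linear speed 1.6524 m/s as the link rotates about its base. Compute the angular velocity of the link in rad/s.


omega = v / L = 1.6524 / 0.81 = 2.0400

2.0400 rad/s


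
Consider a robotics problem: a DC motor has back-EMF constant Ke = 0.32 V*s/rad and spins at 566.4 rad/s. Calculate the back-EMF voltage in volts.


V_emf = Ke * omega = 0.32*566.4 = 181.2480

181.2480 V


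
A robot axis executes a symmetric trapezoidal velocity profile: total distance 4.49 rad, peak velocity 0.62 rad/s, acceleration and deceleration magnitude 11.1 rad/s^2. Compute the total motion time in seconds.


t_acc = v/a = 0.62/11.1 = 0.055856 s
d_acc = v^2/(2a) = 0.017315 rad (each ramp)
d_cruise = 4.49 - 2*0.017315 = 4.455370 rad
t_cruise = 4.455370/0.62 = 7.186081 s
t_total = 2*0.055856 + 7.186081 = 7.2978

7.2978 s


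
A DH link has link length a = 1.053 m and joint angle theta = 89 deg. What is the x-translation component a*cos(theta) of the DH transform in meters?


a*cos(theta) = 1.053*cos(89 deg) = 0.0184

0.0184 m


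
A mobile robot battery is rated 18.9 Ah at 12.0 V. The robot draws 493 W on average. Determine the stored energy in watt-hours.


E = capacity * V = 18.9*12.0 = 226.8000

226.8000 Wh


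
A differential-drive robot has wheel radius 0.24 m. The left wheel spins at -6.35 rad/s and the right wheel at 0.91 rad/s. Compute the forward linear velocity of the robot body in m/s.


v = r*(wR + wL)/2 = 0.24*(0.91 + -6.35)/2 = -0.6528

-0.6528 m/s


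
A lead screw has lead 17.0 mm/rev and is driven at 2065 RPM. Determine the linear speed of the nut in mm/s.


v = lead * (RPM/60) = 17.0*2065/60 = 585.0833

585.0833 mm/s


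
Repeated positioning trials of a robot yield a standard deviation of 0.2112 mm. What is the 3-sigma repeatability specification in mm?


repeatability = 3*sigma = 3*0.2112 = 0.6336

0.6336 mm


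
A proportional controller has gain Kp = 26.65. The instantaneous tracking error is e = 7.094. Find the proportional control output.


u_P = Kp * e = 26.65 * 7.094 = 189.0551

189.0551


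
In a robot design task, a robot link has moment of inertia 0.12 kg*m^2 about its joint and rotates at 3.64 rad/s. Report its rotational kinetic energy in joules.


KE = (1/2)*I*omega^2 = 0.5*0.12*3.64^2 = 0.7950

0.7950 J


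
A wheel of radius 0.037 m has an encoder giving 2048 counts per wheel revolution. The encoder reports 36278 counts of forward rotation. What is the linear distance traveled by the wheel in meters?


revs = 36278/2048 = 17.713867
d = revs * 2*pi*r = 17.713867 * 2*pi*0.037 = 4.1181

4.1181 m


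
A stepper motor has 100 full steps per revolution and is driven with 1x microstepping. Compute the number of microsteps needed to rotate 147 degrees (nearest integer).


step_size = 360/(100*1) = 360/100 = 3.600000 deg
n = 147/(360/100) = 147*100/360 = 40.8333 -> 41

41 steps


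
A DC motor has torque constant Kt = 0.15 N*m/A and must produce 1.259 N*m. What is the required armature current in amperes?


I = tau / Kt = 1.259/0.15 = 8.3933

8.3933 A


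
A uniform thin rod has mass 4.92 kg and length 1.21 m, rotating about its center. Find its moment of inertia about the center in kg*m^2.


I = (1/12)*m*L^2 = (1/12)*4.92*1.21^2 = 0.6003

0.6003 kg*m^2


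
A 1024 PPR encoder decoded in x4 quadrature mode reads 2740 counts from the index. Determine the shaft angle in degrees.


angle = counts * 360 / (PPR*4) = 2740 * 360 / 4096 = 240.8203

240.8203 degrees


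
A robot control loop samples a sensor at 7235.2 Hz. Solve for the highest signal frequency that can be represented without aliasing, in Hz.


f_max = f_s/2 = 7235.2/2 = 3617.6000

3617.6000 Hz


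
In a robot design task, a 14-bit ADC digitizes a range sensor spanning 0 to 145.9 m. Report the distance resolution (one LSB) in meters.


res = range / 2^n = 145.9/2^14 = 145.9/16384 = 0.0089

0.0089 m


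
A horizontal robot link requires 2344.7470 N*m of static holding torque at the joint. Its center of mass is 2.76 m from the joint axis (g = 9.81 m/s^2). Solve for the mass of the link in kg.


m = tau / (g*L) = 2344.7470 / (9.81 * 2.76) = 86.6000

86.6000 kg


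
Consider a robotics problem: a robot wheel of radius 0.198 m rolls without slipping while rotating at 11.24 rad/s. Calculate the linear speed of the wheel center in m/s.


v = omega * r = 11.24 * 0.198 = 2.2255

2.2255 m/s


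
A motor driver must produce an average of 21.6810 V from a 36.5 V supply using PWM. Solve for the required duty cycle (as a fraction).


D = V_avg/V_supply = 21.6810/36.5 = 0.5940

0.5940


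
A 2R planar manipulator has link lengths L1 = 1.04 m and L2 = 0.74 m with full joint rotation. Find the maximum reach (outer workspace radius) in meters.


r_max = L1 + L2 = 1.04 + 0.74 = 1.7800

1.7800 m


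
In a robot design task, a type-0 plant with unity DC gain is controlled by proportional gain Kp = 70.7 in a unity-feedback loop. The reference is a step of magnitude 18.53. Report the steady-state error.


e_ss = R/(1 + Kp) = 18.53/(1 + 70.7) = 18.53/71.7000 = 0.2584

0.2584


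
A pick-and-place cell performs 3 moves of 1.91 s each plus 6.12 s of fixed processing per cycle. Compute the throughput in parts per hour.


T_cycle = 3*1.91 + 6.12 = 11.8500 s
rate = 3600/T = 303.7975

303.7975 parts/hour


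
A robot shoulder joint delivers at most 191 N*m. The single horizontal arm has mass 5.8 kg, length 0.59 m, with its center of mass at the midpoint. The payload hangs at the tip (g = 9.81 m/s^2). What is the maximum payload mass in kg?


tau_arm = m_arm*g*(L/2) = 5.8*9.81*0.59/2 = 16.7849 N*m
tau_payload = tau_max - tau_arm = 191 - 16.7849 = 174.2151
m_payload = tau_payload / (g*L) = 174.2151 / (9.81*0.59) = 30.0999

30.0999 kg


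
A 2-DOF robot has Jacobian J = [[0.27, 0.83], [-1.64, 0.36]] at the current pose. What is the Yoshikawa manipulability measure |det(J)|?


det(J) = 0.27*0.36 - (0.83)*(-1.64) = 1.4584
|det(J)| = 1.4584

1.4584


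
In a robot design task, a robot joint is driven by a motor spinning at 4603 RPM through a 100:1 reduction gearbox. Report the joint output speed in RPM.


omega_joint = omega_motor / N = 4603 / 100 = 46.0300

46.0300 RPM


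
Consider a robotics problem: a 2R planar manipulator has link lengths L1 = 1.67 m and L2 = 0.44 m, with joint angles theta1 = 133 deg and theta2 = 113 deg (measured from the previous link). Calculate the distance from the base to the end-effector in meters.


x = L1*cos(th1) + L2*cos(th1+th2) = -1.317901
y = L1*sin(th1) + L2*sin(th1+th2) = 0.819401
d = sqrt(x^2 + y^2) = sqrt(1.736863 + 0.671418) = 1.5519

1.5519 m


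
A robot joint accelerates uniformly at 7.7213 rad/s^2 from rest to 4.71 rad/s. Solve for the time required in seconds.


t = delta_omega / alpha = 4.71 / 7.7213 = 0.6100

0.6100 s


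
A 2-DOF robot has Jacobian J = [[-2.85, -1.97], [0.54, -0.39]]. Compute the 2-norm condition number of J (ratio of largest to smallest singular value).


JJ^T eigenvalues: trace(JJ^T) = 12.4471, det(JJ^T) = det(J)^2 = 4.73193009
s_max^2 = (12.4471 + sqrt(136.00257805))/2 = 12.05455716
s_min^2 = (12.4471 - sqrt(136.00257805))/2 = 0.39254284
kappa = s_max/s_min = sqrt(12.05455716/0.39254284) = 5.5416

5.5416


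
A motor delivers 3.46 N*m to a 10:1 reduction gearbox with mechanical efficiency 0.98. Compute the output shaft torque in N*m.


tau_out = tau_in * N * eta = 3.46 * 10 * 0.98 = 33.9080

33.9080 N*m


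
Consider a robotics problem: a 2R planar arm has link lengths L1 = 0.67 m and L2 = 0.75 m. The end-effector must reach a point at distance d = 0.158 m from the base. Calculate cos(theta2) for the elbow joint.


cos(th2) = (d^2 - L1^2 - L2^2)/(2*L1*L2) = (0.158^2 - 0.67^2 - 0.75^2)/(2*0.67*0.75) = -0.9815

-0.9815


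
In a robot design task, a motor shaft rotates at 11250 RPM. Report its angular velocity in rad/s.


omega = 11250 * 2*pi/60 = 1178.0972

1178.0972 rad/s


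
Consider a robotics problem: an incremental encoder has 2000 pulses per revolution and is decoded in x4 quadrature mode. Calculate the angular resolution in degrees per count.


resolution = 360 / (PPR * 4) = 360 / 8000 = 0.0450

0.0450 degrees


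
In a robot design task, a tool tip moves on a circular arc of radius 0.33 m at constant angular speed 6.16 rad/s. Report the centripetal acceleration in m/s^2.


a_c = omega^2 * r = 6.16^2 * 0.33 = 12.5220

12.5220 m/s^2


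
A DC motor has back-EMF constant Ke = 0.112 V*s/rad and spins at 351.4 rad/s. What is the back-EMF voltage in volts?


V_emf = Ke * omega = 0.112*351.4 = 39.3568

39.3568 V


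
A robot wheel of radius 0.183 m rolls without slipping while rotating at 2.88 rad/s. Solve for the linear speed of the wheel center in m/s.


v = omega * r = 2.88 * 0.183 = 0.5270

0.5270 m/s


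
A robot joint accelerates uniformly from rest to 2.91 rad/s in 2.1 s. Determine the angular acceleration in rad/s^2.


alpha = delta_omega / t = 2.91 / 2.1 = 1.3857

1.3857 rad/s^2


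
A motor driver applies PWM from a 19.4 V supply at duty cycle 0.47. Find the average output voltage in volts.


V_avg = V_supply * D = 19.4*0.47 = 9.1180

9.1180 V


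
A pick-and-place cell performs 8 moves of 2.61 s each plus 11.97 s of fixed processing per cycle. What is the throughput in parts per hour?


T_cycle = 8*2.61 + 11.97 = 32.8500 s
rate = 3600/T = 109.5890

109.5890 parts/hour


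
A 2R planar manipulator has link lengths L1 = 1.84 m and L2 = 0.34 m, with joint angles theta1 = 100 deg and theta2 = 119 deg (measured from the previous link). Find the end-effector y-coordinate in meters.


y = L1*sin(th1) + L2*sin(th1+th2) = 1.84*sin(100 deg) + 0.34*sin(219 deg) = 1.5981

1.5981 m


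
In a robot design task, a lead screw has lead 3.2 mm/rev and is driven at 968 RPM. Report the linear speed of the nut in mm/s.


v = lead * (RPM/60) = 3.2*968/60 = 51.6267

51.6267 mm/s


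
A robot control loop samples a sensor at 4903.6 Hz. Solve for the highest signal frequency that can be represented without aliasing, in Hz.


f_max = f_s/2 = 4903.6/2 = 2451.8000

2451.8000 Hz


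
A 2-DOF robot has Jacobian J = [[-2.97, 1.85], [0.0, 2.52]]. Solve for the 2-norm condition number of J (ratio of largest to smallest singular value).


JJ^T eigenvalues: trace(JJ^T) = 18.5938, det(JJ^T) = det(J)^2 = 56.01624336
s_max^2 = (18.5938 + sqrt(121.66442500))/2 = 14.81197990
s_min^2 = (18.5938 - sqrt(121.66442500))/2 = 3.78182010
kappa = s_max/s_min = sqrt(14.81197990/3.78182010) = 1.9790

1.9790


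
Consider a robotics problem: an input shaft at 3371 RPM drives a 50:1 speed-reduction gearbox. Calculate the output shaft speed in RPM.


omega_out = omega_in / N = 3371 / 50 = 67.4200

67.4200 RPM


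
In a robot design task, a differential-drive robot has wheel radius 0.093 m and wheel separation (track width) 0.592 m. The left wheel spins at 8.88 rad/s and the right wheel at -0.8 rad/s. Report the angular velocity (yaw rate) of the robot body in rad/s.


omega = r*(wR - wL)/L = 0.093*(-0.8 - (8.88))/0.592 = -1.5207

-1.5207 rad/s


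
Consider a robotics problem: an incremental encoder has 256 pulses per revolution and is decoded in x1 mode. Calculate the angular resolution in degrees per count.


resolution = 360 / (PPR * 1) = 360 / 256 = 1.4062

1.4062 degrees


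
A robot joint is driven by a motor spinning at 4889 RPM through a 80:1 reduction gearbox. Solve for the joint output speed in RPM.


omega_joint = omega_motor / N = 4889 / 80 = 61.1125

61.1125 RPM


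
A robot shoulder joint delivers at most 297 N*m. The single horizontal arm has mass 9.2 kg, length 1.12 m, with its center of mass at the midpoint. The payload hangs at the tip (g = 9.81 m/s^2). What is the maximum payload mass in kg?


tau_arm = m_arm*g*(L/2) = 9.2*9.81*1.12/2 = 50.5411 N*m
tau_payload = tau_max - tau_arm = 297 - 50.5411 = 246.4589
m_payload = tau_payload / (g*L) = 246.4589 / (9.81*1.12) = 22.4315

22.4315 kg


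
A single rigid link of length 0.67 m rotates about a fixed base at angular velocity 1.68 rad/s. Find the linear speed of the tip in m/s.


v = L*omega = 0.67 * 1.68 = 1.1256

1.1256 m/s


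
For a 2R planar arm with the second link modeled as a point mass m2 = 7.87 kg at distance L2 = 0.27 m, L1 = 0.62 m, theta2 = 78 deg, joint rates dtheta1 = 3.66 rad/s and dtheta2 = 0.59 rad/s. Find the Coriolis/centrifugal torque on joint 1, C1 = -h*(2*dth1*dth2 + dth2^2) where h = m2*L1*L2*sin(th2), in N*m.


h = m2*L1*L2*sin(th2) = 7.87*0.62*0.27*sin(78 deg) = 1.288649
C1 = -h*(2*3.66*0.59 + 0.59^2) = -1.288649*4.6669 = -6.0140

-6.0140 N*m


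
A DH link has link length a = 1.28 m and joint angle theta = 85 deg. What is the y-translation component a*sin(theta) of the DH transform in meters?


a*sin(theta) = 1.28*sin(85 deg) = 1.2751

1.2751 m


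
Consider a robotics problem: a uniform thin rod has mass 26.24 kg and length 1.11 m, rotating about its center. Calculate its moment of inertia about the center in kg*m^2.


I = (1/12)*m*L^2 = (1/12)*26.24*1.11^2 = 2.6942

2.6942 kg*m^2


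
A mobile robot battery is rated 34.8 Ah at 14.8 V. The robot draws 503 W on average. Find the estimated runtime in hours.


E = 34.8*14.8 = 515.0400 Wh
t = E/P = 515.0400/503 = 1.0239

1.0239 hours


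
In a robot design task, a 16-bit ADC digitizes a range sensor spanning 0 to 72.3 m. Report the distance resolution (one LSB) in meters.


res = range / 2^n = 72.3/2^16 = 72.3/65536 = 0.0011

0.0011 m


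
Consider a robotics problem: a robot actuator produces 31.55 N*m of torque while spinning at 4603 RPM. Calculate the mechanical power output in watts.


omega = 4603 * 2*pi/60 = 482.025033 rad/s
P = tau * omega = 31.55 * 482.025033 = 15207.8898

15207.8898 W


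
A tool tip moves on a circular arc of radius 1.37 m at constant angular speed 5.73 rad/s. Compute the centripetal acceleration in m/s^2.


a_c = omega^2 * r = 5.73^2 * 1.37 = 44.9811

44.9811 m/s^2


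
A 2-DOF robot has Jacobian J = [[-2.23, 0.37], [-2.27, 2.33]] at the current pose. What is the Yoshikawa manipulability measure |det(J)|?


det(J) = -2.23*2.33 - (0.37)*(-2.27) = -4.3560
|det(J)| = 4.3560

4.3560


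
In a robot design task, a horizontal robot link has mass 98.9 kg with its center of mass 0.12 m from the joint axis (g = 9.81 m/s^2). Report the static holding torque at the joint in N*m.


tau = m*g*L = 98.9 * 9.81 * 0.12 = 116.4251

116.4251 N*m


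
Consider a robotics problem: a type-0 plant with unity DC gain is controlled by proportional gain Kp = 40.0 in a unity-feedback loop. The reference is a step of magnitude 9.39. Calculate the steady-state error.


e_ss = R/(1 + Kp) = 9.39/(1 + 40.0) = 9.39/41.0000 = 0.2290

0.2290


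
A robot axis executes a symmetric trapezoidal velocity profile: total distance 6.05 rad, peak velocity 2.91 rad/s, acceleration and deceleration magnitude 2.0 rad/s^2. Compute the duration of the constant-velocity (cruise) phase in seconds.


t_acc = v/a = 1.455000 s, d_acc = v^2/(2a) = 2.117025 rad each
d_cruise = 6.05 - 2*2.117025 = 1.815950 rad
t_cruise = d_cruise/v = 1.815950/2.91 = 0.6240

0.6240 s


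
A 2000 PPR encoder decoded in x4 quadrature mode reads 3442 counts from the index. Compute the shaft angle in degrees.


angle = counts * 360 / (PPR*4) = 3442 * 360 / 8000 = 154.8900

154.8900 degrees


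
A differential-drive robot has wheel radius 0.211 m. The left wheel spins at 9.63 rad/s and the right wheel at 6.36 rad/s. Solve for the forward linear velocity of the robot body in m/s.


v = r*(wR + wL)/2 = 0.211*(6.36 + 9.63)/2 = 1.6869

1.6869 m/s


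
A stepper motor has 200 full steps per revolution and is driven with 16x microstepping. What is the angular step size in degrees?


step = 360/(200*16) = 360/3200 = 0.1125

0.1125 degrees


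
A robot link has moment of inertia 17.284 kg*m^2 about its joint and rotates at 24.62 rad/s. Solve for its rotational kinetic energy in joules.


KE = (1/2)*I*omega^2 = 0.5*17.284*24.62^2 = 5238.2999

5238.2999 J


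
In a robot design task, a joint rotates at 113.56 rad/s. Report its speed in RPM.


RPM = 113.56 * 60/(2*pi) = 1084.4181

1084.4181 RPM


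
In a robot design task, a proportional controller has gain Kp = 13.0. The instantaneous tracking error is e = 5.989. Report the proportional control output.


u_P = Kp * e = 13.0 * 5.989 = 77.8570

77.8570


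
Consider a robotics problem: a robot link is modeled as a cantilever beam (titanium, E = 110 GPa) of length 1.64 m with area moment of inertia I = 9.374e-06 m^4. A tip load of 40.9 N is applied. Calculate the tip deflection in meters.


delta = F*L^3/(3*E*I) = 40.9*1.64^3/(3*1.100e+11*9.374e-06)
      = 180.4076096/3093420 = 5.8320e-05

5.8320e-05 m


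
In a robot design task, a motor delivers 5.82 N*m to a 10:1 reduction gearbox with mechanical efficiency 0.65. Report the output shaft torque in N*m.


tau_out = tau_in * N * eta = 5.82 * 10 * 0.65 = 37.8300

37.8300 N*m


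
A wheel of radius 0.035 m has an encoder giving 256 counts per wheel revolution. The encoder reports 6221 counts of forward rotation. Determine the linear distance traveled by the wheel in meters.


revs = 6221/256 = 24.300781
d = revs * 2*pi*r = 24.300781 * 2*pi*0.035 = 5.3440

5.3440 m


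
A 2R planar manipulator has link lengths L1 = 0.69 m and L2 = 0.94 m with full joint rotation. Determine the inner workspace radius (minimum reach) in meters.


r_min = |L1 - L2| = |0.69 - 0.94| = 0.2500

0.2500 m


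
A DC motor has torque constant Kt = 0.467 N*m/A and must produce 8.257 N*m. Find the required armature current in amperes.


I = tau / Kt = 8.257/0.467 = 17.6809

17.6809 A


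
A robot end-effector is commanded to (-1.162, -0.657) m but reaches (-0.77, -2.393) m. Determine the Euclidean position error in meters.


dx = -0.77 - (-1.162) = 0.3920, dy = -2.393 - (-0.657) = -1.7360
err = sqrt(0.153664 + 3.013696) = 1.7797

1.7797 m
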